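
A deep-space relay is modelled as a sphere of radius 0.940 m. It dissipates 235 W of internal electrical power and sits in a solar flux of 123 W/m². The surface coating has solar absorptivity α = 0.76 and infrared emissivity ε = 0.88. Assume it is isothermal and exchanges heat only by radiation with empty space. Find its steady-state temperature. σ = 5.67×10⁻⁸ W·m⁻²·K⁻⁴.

T ≈ 173 K

At steady state, absorbed solar power + internal power = radiated power.
Absorbed: α·S·A_cross = 0.76·123·2.776 = 259.5 W (cross-section πr²).
Total input = 259.5 + 235 = 494.5 W.
Radiated: εσ·A_surf·T⁴ with A_surf = 4πr² = 11.10 m².
T⁴ = 494.5/(0.88·5.67×10⁻⁸·11.10) = 8.925×10⁸ K⁴.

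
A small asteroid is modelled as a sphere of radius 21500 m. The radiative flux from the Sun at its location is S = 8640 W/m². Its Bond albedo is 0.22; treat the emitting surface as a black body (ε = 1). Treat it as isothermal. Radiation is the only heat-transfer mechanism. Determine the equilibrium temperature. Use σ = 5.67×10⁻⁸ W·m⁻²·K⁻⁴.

T ≈ 415 K

At equilibrium, absorbed power = emitted power.
Absorbing cross-section = πr² = 1.452×10⁹ m²; emitting surface = 4πr² = 5.809×10⁹ m² (ratio 4).
(1−a)S·A_cross = εσ·A_surf·T⁴  ⇒  T⁴ = (1−a)S/(4σ).
T⁴ = 0.780·8640/(4·5.67×10⁻⁸) = 2.971×10¹⁰ K⁴.
T = (2.971×10¹⁰)^(1/4).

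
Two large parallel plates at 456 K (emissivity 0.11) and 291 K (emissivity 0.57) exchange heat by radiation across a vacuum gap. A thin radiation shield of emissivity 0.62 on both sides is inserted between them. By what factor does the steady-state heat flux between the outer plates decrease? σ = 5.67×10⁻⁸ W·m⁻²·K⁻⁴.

Without shield: q₀ = σΔ(T⁴)/(1/ε₁+1/ε₂−1) with denominator 9.845.
With shield the two gaps are in series; the resistances add: (1/ε₁+1/ε_s−1)+(1/ε_s+1/ε₂−1) = 9.704+2.367 = 12.07.
Heat-flux ratio q₀/q = 12.07/9.845.

factor ≈ 1.23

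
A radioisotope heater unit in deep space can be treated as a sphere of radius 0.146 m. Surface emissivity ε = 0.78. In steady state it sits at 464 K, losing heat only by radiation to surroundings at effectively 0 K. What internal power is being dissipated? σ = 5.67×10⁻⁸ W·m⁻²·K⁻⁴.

Steady state: P = εσA T⁴.
A = 4πr² = 0.2679 m²; T⁴ = (464)⁴ = 4.635×10¹⁰ K⁴.
P = 0.78 × 5.67×10⁻⁸ × 0.2679 × 4.635×10¹⁰.

P ≈ 549 W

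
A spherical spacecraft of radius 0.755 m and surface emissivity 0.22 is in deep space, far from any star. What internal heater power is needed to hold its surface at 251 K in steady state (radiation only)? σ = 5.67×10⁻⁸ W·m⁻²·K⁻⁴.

P = εσ·4πr²·T⁴.
4πr² = 7.163 m²; T⁴ = 3.969×10⁹ K⁴.
P = 0.22·5.67×10⁻⁸·7.163·3.969×10⁹.

P ≈ 355 W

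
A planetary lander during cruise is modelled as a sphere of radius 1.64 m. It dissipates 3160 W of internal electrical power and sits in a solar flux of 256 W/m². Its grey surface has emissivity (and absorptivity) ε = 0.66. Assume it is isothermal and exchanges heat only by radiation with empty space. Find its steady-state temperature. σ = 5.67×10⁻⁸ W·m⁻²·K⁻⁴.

At steady state, absorbed solar power + internal power = radiated power.
Absorbed: α·S·A_cross = 0.66·256·8.450 = 1428 W (cross-section πr²).
Total input = 1428 + 3160 = 4588 W.
Radiated: εσ·A_surf·T⁴ with A_surf = 4πr² = 33.80 m².
T⁴ = 4588/(0.66·5.67×10⁻⁸·33.80) = 3.627×10⁹ K⁴.

T ≈ 245 K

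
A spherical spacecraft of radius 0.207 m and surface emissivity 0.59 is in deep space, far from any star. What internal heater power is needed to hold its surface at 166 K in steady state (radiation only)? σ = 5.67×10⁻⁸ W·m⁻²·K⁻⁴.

P ≈ 13.7 W

P = εσ·4πr²·T⁴.
4πr² = 0.5385 m²; T⁴ = 7.593×10⁸ K⁴.
P = 0.59·5.67×10⁻⁸·0.5385·7.593×10⁸.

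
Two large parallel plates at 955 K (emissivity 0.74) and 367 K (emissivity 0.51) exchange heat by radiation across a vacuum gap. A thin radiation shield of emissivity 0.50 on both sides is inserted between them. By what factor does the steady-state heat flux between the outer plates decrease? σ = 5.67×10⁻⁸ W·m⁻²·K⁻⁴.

Without shield: q₀ = σΔ(T⁴)/(1/ε₁+1/ε₂−1) with denominator 2.312.
With shield the two gaps are in series; the resistances add: (1/ε₁+1/ε_s−1)+(1/ε_s+1/ε₂−1) = 2.351+2.961 = 5.312.
Heat-flux ratio q₀/q = 5.312/2.312.

factor ≈ 2.30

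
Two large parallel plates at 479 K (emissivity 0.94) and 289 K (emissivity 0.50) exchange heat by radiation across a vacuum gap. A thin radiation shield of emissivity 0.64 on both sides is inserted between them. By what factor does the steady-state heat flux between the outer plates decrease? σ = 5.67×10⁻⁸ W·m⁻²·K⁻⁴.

factor ≈ 2.03

Without shield: q₀ = σΔ(T⁴)/(1/ε₁+1/ε₂−1) with denominator 2.064.
With shield the two gaps are in series; the resistances add: (1/ε₁+1/ε_s−1)+(1/ε_s+1/ε₂−1) = 1.626+2.562 = 4.189.
Heat-flux ratio q₀/q = 4.189/2.064.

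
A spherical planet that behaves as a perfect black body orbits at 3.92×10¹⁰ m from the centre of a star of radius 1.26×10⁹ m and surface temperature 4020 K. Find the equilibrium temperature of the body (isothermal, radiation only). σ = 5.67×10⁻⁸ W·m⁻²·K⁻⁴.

The star's surface emits σT_*⁴; at distance d the flux is S = σT_*⁴(R_*/d)².
S = 5.67×10⁻⁸·(4020)⁴·(1.26×10⁹/3.92×10¹⁰)² = 15300 W/m².
For an isothermal sphere T⁴ = (1−a)S/(4σ) = 6.745×10¹⁰ K⁴.

T ≈ 510 K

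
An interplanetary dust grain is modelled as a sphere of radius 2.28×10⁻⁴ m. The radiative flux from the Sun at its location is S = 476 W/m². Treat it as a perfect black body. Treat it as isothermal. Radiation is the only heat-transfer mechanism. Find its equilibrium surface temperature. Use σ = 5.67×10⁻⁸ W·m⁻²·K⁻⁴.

T ≈ 214 K

At equilibrium, absorbed power = emitted power.
Absorbing cross-section = πr² = 1.633×10⁻⁷ m²; emitting surface = 4πr² = 6.533×10⁻⁷ m² (ratio 4).
S·A_cross = εσ·A_surf·T⁴  ⇒  T⁴ = S/(4σ).
T⁴ = 1.00·476/(4·5.67×10⁻⁸) = 2.099×10⁹ K⁴.
T = (2.099×10⁹)^(1/4).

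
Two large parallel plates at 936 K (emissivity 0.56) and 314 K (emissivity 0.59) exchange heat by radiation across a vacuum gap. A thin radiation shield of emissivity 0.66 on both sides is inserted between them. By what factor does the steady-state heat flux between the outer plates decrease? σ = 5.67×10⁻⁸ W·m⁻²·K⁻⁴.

factor ≈ 1.82

Without shield: q₀ = σΔ(T⁴)/(1/ε₁+1/ε₂−1) with denominator 2.481.
With shield the two gaps are in series; the resistances add: (1/ε₁+1/ε_s−1)+(1/ε_s+1/ε₂−1) = 2.301+2.210 = 4.511.
Heat-flux ratio q₀/q = 4.511/2.481.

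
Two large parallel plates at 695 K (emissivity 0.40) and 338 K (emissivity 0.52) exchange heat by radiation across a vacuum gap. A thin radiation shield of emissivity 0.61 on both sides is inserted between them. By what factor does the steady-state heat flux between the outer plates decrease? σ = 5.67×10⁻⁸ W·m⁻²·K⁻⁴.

factor ≈ 1.67

Without shield: q₀ = σΔ(T⁴)/(1/ε₁+1/ε₂−1) with denominator 3.423.
With shield the two gaps are in series; the resistances add: (1/ε₁+1/ε_s−1)+(1/ε_s+1/ε₂−1) = 3.139+2.562 = 5.702.
Heat-flux ratio q₀/q = 5.702/3.423.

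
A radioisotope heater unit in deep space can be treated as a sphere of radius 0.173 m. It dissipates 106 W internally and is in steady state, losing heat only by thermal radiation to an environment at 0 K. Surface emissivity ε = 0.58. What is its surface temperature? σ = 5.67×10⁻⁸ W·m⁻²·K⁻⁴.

T ≈ 304 K

Steady state: internal power = radiated power, P = εσA T⁴.
Radiating area A = 4πr² = 0.3761 m².
T⁴ = P/(εσA) = 106/(0.58·5.67×10⁻⁸·0.3761) = 8.570×10⁹ K⁴.
T = (8.570×10⁹)^(1/4).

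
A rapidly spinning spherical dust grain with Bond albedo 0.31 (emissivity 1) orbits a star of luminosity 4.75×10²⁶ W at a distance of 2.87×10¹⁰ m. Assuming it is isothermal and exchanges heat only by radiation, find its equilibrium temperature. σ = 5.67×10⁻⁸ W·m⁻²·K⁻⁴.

T ≈ 611 K

First find the stellar flux at distance d: S = L/(4πd²) = 4.75×10²⁶/(4π·(2.87×10¹⁰)²) = 45890 W/m².
For an isothermal sphere, absorbed (1−a)S·πr² = emitted σ·4πr²·T⁴, so T⁴ = (1−a)S/(4σ).
T⁴ = 0.690·45890/(4·5.67×10⁻⁸) = 1.396×10¹¹ K⁴.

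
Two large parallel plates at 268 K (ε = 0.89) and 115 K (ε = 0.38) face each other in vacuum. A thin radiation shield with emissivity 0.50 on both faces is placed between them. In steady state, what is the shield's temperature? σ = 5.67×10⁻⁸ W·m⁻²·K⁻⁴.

T_s ≈ 240 K

In steady state the net flux on the hot side equals that on the cold side.
σ(T₁⁴−T_s⁴)/D₁ = σ(T_s⁴−T₂⁴)/D₂, with D₁ = 1/ε₁+1/ε_s−1 = 2.124, D₂ = 1/ε_s+1/ε₂−1 = 3.632.
Solve for T_s⁴: T_s⁴ = (D₂·T₁⁴ + D₁·T₂⁴)/(D₁+D₂) = 3.320×10⁹ K⁴.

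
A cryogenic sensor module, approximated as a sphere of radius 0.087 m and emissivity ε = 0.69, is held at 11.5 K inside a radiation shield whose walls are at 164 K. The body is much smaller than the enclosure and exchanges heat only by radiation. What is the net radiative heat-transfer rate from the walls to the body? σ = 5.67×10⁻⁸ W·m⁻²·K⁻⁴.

P_net ≈ 2.69 W

For a small grey body in a large enclosure: P_net = εσA(T_body⁴ − T_wall⁴).
A = 4πr² = 0.09511 m²; T_body⁴ − T_wall⁴ = 17490 − 7.234×10⁸ = -7.234×10⁸ K⁴.
|P_net| = 0.69·5.67×10⁻⁸·0.09511·7.234×10⁸.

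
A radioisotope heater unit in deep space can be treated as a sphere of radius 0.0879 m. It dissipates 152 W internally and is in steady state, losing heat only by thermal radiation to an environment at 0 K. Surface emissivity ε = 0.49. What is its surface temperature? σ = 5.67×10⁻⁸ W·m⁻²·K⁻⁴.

Steady state: internal power = radiated power, P = εσA T⁴.
Radiating area A = 4πr² = 0.09709 m².
T⁴ = P/(εσA) = 152/(0.49·5.67×10⁻⁸·0.09709) = 5.635×10¹⁰ K⁴.
T = (5.635×10¹⁰)^(1/4).

T ≈ 487 K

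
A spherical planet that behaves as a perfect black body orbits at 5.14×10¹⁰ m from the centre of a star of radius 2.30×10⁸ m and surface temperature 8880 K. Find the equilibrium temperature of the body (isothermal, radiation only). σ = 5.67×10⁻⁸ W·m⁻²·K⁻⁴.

T ≈ 420 K

The star's surface emits σT_*⁴; at distance d the flux is S = σT_*⁴(R_*/d)².
S = 5.67×10⁻⁸·(8880)⁴·(2.30×10⁸/5.14×10¹⁰)² = 7059 W/m².
For an isothermal sphere T⁴ = (1−a)S/(4σ) = 3.113×10¹⁰ K⁴.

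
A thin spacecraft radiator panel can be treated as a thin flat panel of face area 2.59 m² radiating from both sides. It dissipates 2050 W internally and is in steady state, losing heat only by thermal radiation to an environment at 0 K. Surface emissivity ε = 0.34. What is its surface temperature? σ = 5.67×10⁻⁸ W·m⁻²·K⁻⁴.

Steady state: internal power = radiated power, P = εσA T⁴.
Radiating area A = 2·2.59 = 5.180 m².
T⁴ = P/(εσA) = 2050/(0.34·5.67×10⁻⁸·5.180) = 2.053×10¹⁰ K⁴.
T = (2.053×10¹⁰)^(1/4).

T ≈ 379 K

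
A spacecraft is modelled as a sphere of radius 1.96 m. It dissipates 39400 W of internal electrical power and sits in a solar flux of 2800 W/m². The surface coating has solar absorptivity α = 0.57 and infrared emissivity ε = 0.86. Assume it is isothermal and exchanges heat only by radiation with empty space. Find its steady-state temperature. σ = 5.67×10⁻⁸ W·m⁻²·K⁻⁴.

At steady state, absorbed solar power + internal power = radiated power.
Absorbed: α·S·A_cross = 0.57·2800·12.07 = 19260 W (cross-section πr²).
Total input = 19260 + 39400 = 58660 W.
Radiated: εσ·A_surf·T⁴ with A_surf = 4πr² = 48.27 m².
T⁴ = 58660/(0.86·5.67×10⁻⁸·48.27) = 2.492×10¹⁰ K⁴.

T ≈ 397 K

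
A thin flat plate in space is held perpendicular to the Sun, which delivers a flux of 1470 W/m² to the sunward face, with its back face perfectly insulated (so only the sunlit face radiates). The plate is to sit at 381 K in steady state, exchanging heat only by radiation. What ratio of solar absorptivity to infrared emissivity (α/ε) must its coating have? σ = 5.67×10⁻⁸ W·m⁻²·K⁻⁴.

Balance: αS·A = εσ·1A·T⁴ ⇒ α/ε = σT⁴/S.
α/ε = 5.67×10⁻⁸·(381)⁴/1470 = 5.67×10⁻⁸·2.107×10¹⁰/1470.

α/ε ≈ 0.813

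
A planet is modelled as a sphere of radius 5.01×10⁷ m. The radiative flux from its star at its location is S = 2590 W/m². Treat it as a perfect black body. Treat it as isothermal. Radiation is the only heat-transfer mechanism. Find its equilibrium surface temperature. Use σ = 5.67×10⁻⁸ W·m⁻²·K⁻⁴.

T ≈ 327 K

At equilibrium, absorbed power = emitted power.
Absorbing cross-section = πr² = 7.885×10¹⁵ m²; emitting surface = 4πr² = 3.154×10¹⁶ m² (ratio 4).
S·A_cross = εσ·A_surf·T⁴  ⇒  T⁴ = S/(4σ).
T⁴ = 1.00·2590/(4·5.67×10⁻⁸) = 1.142×10¹⁰ K⁴.
T = (1.142×10¹⁰)^(1/4).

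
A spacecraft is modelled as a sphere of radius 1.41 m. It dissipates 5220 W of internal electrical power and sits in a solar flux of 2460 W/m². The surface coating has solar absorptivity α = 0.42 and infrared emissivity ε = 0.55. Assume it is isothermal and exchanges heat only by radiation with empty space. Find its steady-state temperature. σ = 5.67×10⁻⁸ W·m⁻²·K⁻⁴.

At steady state, absorbed solar power + internal power = radiated power.
Absorbed: α·S·A_cross = 0.42·2460·6.246 = 6453 W (cross-section πr²).
Total input = 6453 + 5220 = 11670 W.
Radiated: εσ·A_surf·T⁴ with A_surf = 4πr² = 24.98 m².
T⁴ = 11670/(0.55·5.67×10⁻⁸·24.98) = 1.498×10¹⁰ K⁴.

T ≈ 350 K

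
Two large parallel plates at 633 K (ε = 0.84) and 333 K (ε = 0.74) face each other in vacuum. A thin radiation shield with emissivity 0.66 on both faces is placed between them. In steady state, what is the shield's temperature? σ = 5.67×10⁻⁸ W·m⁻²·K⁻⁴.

In steady state the net flux on the hot side equals that on the cold side.
σ(T₁⁴−T_s⁴)/D₁ = σ(T_s⁴−T₂⁴)/D₂, with D₁ = 1/ε₁+1/ε_s−1 = 1.706, D₂ = 1/ε_s+1/ε₂−1 = 1.867.
Solve for T_s⁴: T_s⁴ = (D₂·T₁⁴ + D₁·T₂⁴)/(D₁+D₂) = 8.976×10¹⁰ K⁴.

T_s ≈ 547 K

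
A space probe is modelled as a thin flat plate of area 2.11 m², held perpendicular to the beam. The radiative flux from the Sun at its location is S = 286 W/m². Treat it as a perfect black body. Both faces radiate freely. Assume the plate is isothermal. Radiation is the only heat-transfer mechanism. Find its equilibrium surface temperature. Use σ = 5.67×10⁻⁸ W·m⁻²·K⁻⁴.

At equilibrium, absorbed power = emitted power.
Absorbing cross-section = A = 2.110 m²; emitting surface = 2A = 4.220 m² (ratio 2).
S·A_cross = εσ·A_surf·T⁴  ⇒  T⁴ = S/(2σ).
T⁴ = 1.00·286/(2·5.67×10⁻⁸) = 2.522×10⁹ K⁴.
T = (2.522×10⁹)^(1/4).

T ≈ 224 K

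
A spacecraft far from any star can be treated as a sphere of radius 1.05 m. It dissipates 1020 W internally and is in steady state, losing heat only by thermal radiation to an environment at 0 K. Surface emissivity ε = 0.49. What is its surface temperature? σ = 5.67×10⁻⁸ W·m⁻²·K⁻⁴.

Steady state: internal power = radiated power, P = εσA T⁴.
Radiating area A = 4πr² = 13.85 m².
T⁴ = P/(εσA) = 1020/(0.49·5.67×10⁻⁸·13.85) = 2.650×10⁹ K⁴.
T = (2.650×10⁹)^(1/4).

T ≈ 227 K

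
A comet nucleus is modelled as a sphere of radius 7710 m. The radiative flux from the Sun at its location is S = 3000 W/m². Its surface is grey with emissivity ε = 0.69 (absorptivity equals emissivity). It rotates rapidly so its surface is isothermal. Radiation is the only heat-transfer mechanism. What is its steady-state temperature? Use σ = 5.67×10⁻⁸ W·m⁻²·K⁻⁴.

T ≈ 339 K

At equilibrium, absorbed power = emitted power.
Absorbing cross-section = πr² = 1.867×10⁸ m²; emitting surface = 4πr² = 7.470×10⁸ m² (ratio 4).
εS·A_cross = εσ·A_surf·T⁴  ⇒  T⁴ = S/(4σ)   (ε cancels).
T⁴ = 3000/(4·5.67×10⁻⁸) = 1.323×10¹⁰ K⁴.
T = (1.323×10¹⁰)^(1/4).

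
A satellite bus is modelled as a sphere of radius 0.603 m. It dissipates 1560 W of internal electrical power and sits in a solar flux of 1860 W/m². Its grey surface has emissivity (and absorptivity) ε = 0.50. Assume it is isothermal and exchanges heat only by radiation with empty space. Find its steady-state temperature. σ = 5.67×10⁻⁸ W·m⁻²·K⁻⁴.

At steady state, absorbed solar power + internal power = radiated power.
Absorbed: α·S·A_cross = 0.50·1860·1.142 = 1062 W (cross-section πr²).
Total input = 1062 + 1560 = 2622 W.
Radiated: εσ·A_surf·T⁴ with A_surf = 4πr² = 4.569 m².
T⁴ = 2622/(0.50·5.67×10⁻⁸·4.569) = 2.024×10¹⁰ K⁴.

T ≈ 377 K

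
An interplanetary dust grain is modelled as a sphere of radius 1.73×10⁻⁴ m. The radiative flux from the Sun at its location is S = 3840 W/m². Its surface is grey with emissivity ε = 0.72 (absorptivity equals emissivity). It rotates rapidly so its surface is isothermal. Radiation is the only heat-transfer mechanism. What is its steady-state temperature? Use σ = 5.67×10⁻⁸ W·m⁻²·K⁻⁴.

T ≈ 361 K

At equilibrium, absorbed power = emitted power.
Absorbing cross-section = πr² = 9.402×10⁻⁸ m²; emitting surface = 4πr² = 3.761×10⁻⁷ m² (ratio 4).
εS·A_cross = εσ·A_surf·T⁴  ⇒  T⁴ = S/(4σ)   (ε cancels).
T⁴ = 3840/(4·5.67×10⁻⁸) = 1.693×10¹⁰ K⁴.
T = (1.693×10¹⁰)^(1/4).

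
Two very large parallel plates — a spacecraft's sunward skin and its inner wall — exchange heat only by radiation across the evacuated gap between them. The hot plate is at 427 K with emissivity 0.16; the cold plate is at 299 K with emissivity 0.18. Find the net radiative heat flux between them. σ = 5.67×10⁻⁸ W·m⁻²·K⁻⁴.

q ≈ 133 W/m²

For two infinite grey parallel plates, q = σ(T₁⁴ − T₂⁴)/(1/ε₁ + 1/ε₂ − 1).
T₁⁴ − T₂⁴ = 3.324×10¹⁰ − 7.993×10⁹ = 2.525×10¹⁰ K⁴.
1/ε₁ + 1/ε₂ − 1 = 6.250 + 5.556 − 1 = 10.81.
q = 5.67×10⁻⁸ × 2.525×10¹⁰ / 10.81.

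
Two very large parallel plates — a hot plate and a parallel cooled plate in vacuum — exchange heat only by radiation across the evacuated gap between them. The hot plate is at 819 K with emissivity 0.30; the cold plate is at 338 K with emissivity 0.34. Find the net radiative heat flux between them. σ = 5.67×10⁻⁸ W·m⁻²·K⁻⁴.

For two infinite grey parallel plates, q = σ(T₁⁴ − T₂⁴)/(1/ε₁ + 1/ε₂ − 1).
T₁⁴ − T₂⁴ = 4.499×10¹¹ − 1.305×10¹⁰ = 4.369×10¹¹ K⁴.
1/ε₁ + 1/ε₂ − 1 = 3.333 + 2.941 − 1 = 5.275.
q = 5.67×10⁻⁸ × 4.369×10¹¹ / 5.275.

q ≈ 4700 W/m²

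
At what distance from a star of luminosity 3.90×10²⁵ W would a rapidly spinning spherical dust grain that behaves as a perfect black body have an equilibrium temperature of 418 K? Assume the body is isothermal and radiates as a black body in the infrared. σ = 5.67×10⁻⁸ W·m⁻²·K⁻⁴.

For an isothermal black-emitting sphere, (1−a)S·πr² = σ·4πr²·T⁴ ⇒ S = 4σT⁴/(1−a).
S = 4·5.67×10⁻⁸·(418)⁴/1.00 = 6924 W/m².
Flux falls as S = L/(4πd²), so d = √(L/(4πS)) = √(3.90×10²⁵/(4π·6924)).

d ≈ 2.12×10¹⁰ m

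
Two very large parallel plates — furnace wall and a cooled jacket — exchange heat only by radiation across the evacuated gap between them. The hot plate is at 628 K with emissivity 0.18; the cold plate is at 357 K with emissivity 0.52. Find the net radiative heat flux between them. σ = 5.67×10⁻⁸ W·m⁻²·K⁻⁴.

q ≈ 1220 W/m²

For two infinite grey parallel plates, q = σ(T₁⁴ − T₂⁴)/(1/ε₁ + 1/ε₂ − 1).
T₁⁴ − T₂⁴ = 1.555×10¹¹ − 1.624×10¹⁰ = 1.393×10¹¹ K⁴.
1/ε₁ + 1/ε₂ − 1 = 5.556 + 1.923 − 1 = 6.479.
q = 5.67×10⁻⁸ × 1.393×10¹¹ / 6.479.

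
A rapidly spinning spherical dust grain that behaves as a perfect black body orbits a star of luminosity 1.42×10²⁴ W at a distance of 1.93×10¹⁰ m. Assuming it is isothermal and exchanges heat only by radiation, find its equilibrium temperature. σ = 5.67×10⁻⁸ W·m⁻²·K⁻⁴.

T ≈ 191 K

First find the stellar flux at distance d: S = L/(4πd²) = 1.42×10²⁴/(4π·(1.93×10¹⁰)²) = 303.4 W/m².
For an isothermal sphere, absorbed (1−a)S·πr² = emitted σ·4πr²·T⁴, so T⁴ = (1−a)S/(4σ).
T⁴ = 1.00·303.4/(4·5.67×10⁻⁸) = 1.338×10⁹ K⁴.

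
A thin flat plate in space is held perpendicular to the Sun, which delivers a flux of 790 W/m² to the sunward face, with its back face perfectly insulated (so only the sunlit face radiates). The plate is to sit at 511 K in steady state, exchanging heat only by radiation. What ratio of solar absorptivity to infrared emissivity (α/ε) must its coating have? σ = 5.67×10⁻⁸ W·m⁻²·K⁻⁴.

α/ε ≈ 4.89

Balance: αS·A = εσ·1A·T⁴ ⇒ α/ε = σT⁴/S.
α/ε = 5.67×10⁻⁸·(511)⁴/790 = 5.67×10⁻⁸·6.818×10¹⁰/790.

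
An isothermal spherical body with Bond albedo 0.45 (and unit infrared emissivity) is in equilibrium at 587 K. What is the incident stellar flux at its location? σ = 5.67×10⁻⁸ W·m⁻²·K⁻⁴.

S ≈ 49000 W/m²

(1−a)S·πr² = σ·4πr²·T⁴ ⇒ S = 4σT⁴/(1−a).
S = 4·5.67×10⁻⁸·1.187×10¹¹/0.550.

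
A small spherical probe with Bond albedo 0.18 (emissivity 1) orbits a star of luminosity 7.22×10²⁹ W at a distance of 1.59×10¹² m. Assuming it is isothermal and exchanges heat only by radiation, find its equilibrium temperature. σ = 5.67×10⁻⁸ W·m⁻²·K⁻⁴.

First find the stellar flux at distance d: S = L/(4πd²) = 7.22×10²⁹/(4π·(1.59×10¹²)²) = 22730 W/m².
For an isothermal sphere, absorbed (1−a)S·πr² = emitted σ·4πr²·T⁴, so T⁴ = (1−a)S/(4σ).
T⁴ = 0.820·22730/(4·5.67×10⁻⁸) = 8.217×10¹⁰ K⁴.

T ≈ 535 K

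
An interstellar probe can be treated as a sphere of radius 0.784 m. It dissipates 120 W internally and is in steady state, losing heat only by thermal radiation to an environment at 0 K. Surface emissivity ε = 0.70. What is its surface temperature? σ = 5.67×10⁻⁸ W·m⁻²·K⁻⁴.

Steady state: internal power = radiated power, P = εσA T⁴.
Radiating area A = 4πr² = 7.724 m².
T⁴ = P/(εσA) = 120/(0.70·5.67×10⁻⁸·7.724) = 3.914×10⁸ K⁴.
T = (3.914×10⁸)^(1/4).

T ≈ 141 K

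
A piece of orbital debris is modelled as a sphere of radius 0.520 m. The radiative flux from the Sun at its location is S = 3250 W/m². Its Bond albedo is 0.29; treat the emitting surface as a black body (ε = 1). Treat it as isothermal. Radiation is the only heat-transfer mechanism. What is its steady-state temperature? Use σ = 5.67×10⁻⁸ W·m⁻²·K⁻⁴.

T ≈ 318 K

At equilibrium, absorbed power = emitted power.
Absorbing cross-section = πr² = 0.8495 m²; emitting surface = 4πr² = 3.398 m² (ratio 4).
(1−a)S·A_cross = εσ·A_surf·T⁴  ⇒  T⁴ = (1−a)S/(4σ).
T⁴ = 0.710·3250/(4·5.67×10⁻⁸) = 1.017×10¹⁰ K⁴.
T = (1.017×10¹⁰)^(1/4).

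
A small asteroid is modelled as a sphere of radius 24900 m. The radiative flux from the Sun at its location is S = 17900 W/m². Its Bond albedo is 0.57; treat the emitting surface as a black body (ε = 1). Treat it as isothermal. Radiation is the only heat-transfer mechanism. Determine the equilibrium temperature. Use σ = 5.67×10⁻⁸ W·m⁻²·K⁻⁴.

T ≈ 429 K

At equilibrium, absorbed power = emitted power.
Absorbing cross-section = πr² = 1.948×10⁹ m²; emitting surface = 4πr² = 7.791×10⁹ m² (ratio 4).
(1−a)S·A_cross = εσ·A_surf·T⁴  ⇒  T⁴ = (1−a)S/(4σ).
T⁴ = 0.430·17900/(4·5.67×10⁻⁸) = 3.394×10¹⁰ K⁴.
T = (3.394×10¹⁰)^(1/4).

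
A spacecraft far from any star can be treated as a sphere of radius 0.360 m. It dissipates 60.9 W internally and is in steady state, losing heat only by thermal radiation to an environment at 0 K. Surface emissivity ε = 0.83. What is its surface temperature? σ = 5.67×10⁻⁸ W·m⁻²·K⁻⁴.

T ≈ 168 K

Steady state: internal power = radiated power, P = εσA T⁴.
Radiating area A = 4πr² = 1.629 m².
T⁴ = P/(εσA) = 60.9/(0.83·5.67×10⁻⁸·1.629) = 7.946×10⁸ K⁴.
T = (7.946×10⁸)^(1/4).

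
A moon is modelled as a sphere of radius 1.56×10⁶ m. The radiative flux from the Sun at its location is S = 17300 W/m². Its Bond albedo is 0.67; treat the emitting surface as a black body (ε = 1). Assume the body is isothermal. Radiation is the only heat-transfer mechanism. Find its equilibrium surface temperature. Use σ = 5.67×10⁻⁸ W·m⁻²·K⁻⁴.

At equilibrium, absorbed power = emitted power.
Absorbing cross-section = πr² = 7.645×10¹² m²; emitting surface = 4πr² = 3.058×10¹³ m² (ratio 4).
(1−a)S·A_cross = εσ·A_surf·T⁴  ⇒  T⁴ = (1−a)S/(4σ).
T⁴ = 0.330·17300/(4·5.67×10⁻⁸) = 2.517×10¹⁰ K⁴.
T = (2.517×10¹⁰)^(1/4).

T ≈ 398 K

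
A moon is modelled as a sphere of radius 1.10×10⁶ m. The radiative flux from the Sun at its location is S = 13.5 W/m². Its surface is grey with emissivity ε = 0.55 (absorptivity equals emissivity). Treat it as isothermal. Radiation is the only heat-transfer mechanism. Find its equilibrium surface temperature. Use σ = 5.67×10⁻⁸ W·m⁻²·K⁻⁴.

At equilibrium, absorbed power = emitted power.
Absorbing cross-section = πr² = 3.801×10¹² m²; emitting surface = 4πr² = 1.521×10¹³ m² (ratio 4).
εS·A_cross = εσ·A_surf·T⁴  ⇒  T⁴ = S/(4σ)   (ε cancels).
T⁴ = 13.5/(4·5.67×10⁻⁸) = 5.952×10⁷ K⁴.
T = (5.952×10⁷)^(1/4).

T ≈ 87.8 K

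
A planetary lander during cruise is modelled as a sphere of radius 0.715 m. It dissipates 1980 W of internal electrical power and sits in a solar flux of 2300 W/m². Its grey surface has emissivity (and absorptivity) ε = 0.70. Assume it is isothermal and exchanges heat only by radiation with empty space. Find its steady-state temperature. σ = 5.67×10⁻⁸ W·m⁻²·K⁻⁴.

T ≈ 366 K

At steady state, absorbed solar power + internal power = radiated power.
Absorbed: α·S·A_cross = 0.70·2300·1.606 = 2586 W (cross-section πr²).
Total input = 2586 + 1980 = 4566 W.
Radiated: εσ·A_surf·T⁴ with A_surf = 4πr² = 6.424 m².
T⁴ = 4566/(0.70·5.67×10⁻⁸·6.424) = 1.791×10¹⁰ K⁴.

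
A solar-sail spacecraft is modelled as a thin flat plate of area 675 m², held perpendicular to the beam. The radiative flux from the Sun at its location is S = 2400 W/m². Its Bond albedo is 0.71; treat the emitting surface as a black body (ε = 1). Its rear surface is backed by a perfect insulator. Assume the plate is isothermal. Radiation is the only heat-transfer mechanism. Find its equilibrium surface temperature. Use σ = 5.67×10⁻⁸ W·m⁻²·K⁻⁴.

At equilibrium, absorbed power = emitted power.
Absorbing cross-section = A = 675.0 m²; emitting surface = A = 675.0 m² (ratio 1).
(1−a)S·A_cross = εσ·A_surf·T⁴  ⇒  T⁴ = (1−a)S/(1σ).
T⁴ = 0.290·2400/(1·5.67×10⁻⁸) = 1.228×10¹⁰ K⁴.
T = (1.228×10¹⁰)^(1/4).

T ≈ 333 K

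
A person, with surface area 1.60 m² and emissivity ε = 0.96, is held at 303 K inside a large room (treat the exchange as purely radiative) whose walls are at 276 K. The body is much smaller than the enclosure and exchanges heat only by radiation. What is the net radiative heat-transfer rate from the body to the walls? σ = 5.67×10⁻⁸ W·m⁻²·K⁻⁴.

P_net ≈ 229 W

For a small grey body in a large enclosure: P_net = εσA(T_body⁴ − T_wall⁴).
A = 1.60 m²; T_body⁴ − T_wall⁴ = 8.429×10⁹ − 5.803×10⁹ = 2.626×10⁹ K⁴.
|P_net| = 0.96·5.67×10⁻⁸·1.600·2.626×10⁹.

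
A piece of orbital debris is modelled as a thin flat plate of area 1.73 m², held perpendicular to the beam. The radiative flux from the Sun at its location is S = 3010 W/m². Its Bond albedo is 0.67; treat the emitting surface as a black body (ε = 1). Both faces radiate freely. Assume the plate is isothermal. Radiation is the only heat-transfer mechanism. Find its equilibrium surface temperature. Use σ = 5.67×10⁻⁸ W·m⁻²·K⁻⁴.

At equilibrium, absorbed power = emitted power.
Absorbing cross-section = A = 1.730 m²; emitting surface = 2A = 3.460 m² (ratio 2).
(1−a)S·A_cross = εσ·A_surf·T⁴  ⇒  T⁴ = (1−a)S/(2σ).
T⁴ = 0.330·3010/(2·5.67×10⁻⁸) = 8.759×10⁹ K⁴.
T = (8.759×10⁹)^(1/4).

T ≈ 306 K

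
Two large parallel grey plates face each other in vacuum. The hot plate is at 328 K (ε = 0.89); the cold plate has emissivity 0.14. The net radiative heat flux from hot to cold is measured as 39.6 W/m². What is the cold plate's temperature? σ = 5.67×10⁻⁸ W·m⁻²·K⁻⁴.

T₂ ≈ 284 K

q = σ(T₁⁴ − T₂⁴)/(1/ε₁ + 1/ε₂ − 1); denominator = 7.266.
T₂⁴ = T₁⁴ − q·(1/ε₁+1/ε₂−1)/σ = 1.157×10¹⁰ − 39.6·7.266/5.67×10⁻⁸
    = 6.499×10⁹ K⁴.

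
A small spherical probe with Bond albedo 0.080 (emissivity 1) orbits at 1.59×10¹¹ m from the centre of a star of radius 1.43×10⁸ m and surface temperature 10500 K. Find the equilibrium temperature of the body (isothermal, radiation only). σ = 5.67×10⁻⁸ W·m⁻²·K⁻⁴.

The star's surface emits σT_*⁴; at distance d the flux is S = σT_*⁴(R_*/d)².
S = 5.67×10⁻⁸·(10500)⁴·(1.43×10⁸/1.59×10¹¹)² = 557.5 W/m².
For an isothermal sphere T⁴ = (1−a)S/(4σ) = 2.261×10⁹ K⁴.

T ≈ 218 K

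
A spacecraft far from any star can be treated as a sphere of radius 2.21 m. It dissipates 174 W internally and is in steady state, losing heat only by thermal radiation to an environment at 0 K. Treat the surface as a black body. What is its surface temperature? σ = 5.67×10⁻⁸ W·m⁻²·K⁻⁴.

T ≈ 84.1 K

Steady state: internal power = radiated power, P = εσA T⁴.
Radiating area A = 4πr² = 61.38 m².
T⁴ = P/(εσA) = 174/(1.0·5.67×10⁻⁸·61.38) = 5.000×10⁷ K⁴.
T = (5.000×10⁷)^(1/4).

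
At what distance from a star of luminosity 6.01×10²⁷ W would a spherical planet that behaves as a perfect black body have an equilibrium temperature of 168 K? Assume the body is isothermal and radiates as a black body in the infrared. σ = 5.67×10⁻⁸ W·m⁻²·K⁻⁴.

For an isothermal black-emitting sphere, (1−a)S·πr² = σ·4πr²·T⁴ ⇒ S = 4σT⁴/(1−a).
S = 4·5.67×10⁻⁸·(168)⁴/1.00 = 180.7 W/m².
Flux falls as S = L/(4πd²), so d = √(L/(4πS)) = √(6.01×10²⁷/(4π·180.7)).

d ≈ 1.63×10¹² m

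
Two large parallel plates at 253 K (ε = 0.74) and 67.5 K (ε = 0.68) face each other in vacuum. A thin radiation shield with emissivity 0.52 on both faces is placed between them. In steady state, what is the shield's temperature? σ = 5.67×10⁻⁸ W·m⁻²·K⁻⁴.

T_s ≈ 214 K

In steady state the net flux on the hot side equals that on the cold side.
σ(T₁⁴−T_s⁴)/D₁ = σ(T_s⁴−T₂⁴)/D₂, with D₁ = 1/ε₁+1/ε_s−1 = 2.274, D₂ = 1/ε_s+1/ε₂−1 = 2.394.
Solve for T_s⁴: T_s⁴ = (D₂·T₁⁴ + D₁·T₂⁴)/(D₁+D₂) = 2.111×10⁹ K⁴.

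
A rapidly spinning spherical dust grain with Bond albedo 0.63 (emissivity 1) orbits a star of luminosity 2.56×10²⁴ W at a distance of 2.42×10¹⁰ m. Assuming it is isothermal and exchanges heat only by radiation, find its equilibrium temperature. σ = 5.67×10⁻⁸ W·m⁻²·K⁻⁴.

First find the stellar flux at distance d: S = L/(4πd²) = 2.56×10²⁴/(4π·(2.42×10¹⁰)²) = 347.9 W/m².
For an isothermal sphere, absorbed (1−a)S·πr² = emitted σ·4πr²·T⁴, so T⁴ = (1−a)S/(4σ).
T⁴ = 0.370·347.9/(4·5.67×10⁻⁸) = 5.675×10⁸ K⁴.

T ≈ 154 K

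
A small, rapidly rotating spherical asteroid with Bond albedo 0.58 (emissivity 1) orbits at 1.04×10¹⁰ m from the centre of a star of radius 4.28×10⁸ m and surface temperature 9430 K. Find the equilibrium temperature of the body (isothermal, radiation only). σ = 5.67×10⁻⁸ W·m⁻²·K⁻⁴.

The star's surface emits σT_*⁴; at distance d the flux is S = σT_*⁴(R_*/d)².
S = 5.67×10⁻⁸·(9430)⁴·(4.28×10⁸/1.04×10¹⁰)² = 7.594×10⁵ W/m².
For an isothermal sphere T⁴ = (1−a)S/(4σ) = 1.406×10¹² K⁴.

T ≈ 1090 K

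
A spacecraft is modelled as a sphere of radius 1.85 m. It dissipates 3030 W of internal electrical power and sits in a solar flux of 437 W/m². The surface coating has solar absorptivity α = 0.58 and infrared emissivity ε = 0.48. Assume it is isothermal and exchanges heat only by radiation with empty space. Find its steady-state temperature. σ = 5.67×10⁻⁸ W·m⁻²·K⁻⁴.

T ≈ 265 K

At steady state, absorbed solar power + internal power = radiated power.
Absorbed: α·S·A_cross = 0.58·437·10.75 = 2725 W (cross-section πr²).
Total input = 2725 + 3030 = 5755 W.
Radiated: εσ·A_surf·T⁴ with A_surf = 4πr² = 43.01 m².
T⁴ = 5755/(0.48·5.67×10⁻⁸·43.01) = 4.917×10⁹ K⁴.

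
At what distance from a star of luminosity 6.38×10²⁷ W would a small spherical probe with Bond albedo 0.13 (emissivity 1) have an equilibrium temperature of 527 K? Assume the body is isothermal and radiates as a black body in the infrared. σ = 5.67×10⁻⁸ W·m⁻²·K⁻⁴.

For an isothermal black-emitting sphere, (1−a)S·πr² = σ·4πr²·T⁴ ⇒ S = 4σT⁴/(1−a).
S = 4·5.67×10⁻⁸·(527)⁴/0.870 = 20110 W/m².
Flux falls as S = L/(4πd²), so d = √(L/(4πS)) = √(6.38×10²⁷/(4π·20110)).

d ≈ 1.59×10¹¹ m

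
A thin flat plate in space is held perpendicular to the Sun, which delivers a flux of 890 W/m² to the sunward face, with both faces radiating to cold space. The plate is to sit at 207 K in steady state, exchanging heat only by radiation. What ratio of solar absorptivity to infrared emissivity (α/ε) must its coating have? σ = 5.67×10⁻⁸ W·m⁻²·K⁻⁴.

α/ε ≈ 0.234

Balance: αS·A = εσ·2A·T⁴ ⇒ α/ε = 2σT⁴/S.
α/ε = 2·5.67×10⁻⁸·(207)⁴/890 = 2·5.67×10⁻⁸·1.836×10⁹/890.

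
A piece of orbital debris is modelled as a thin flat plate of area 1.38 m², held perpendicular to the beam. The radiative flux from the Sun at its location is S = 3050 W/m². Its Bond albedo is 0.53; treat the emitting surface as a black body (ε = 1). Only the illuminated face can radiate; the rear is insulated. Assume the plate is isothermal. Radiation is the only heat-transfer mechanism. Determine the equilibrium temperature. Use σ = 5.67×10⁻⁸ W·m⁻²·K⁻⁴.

At equilibrium, absorbed power = emitted power.
Absorbing cross-section = A = 1.380 m²; emitting surface = A = 1.380 m² (ratio 1).
(1−a)S·A_cross = εσ·A_surf·T⁴  ⇒  T⁴ = (1−a)S/(1σ).
T⁴ = 0.470·3050/(1·5.67×10⁻⁸) = 2.528×10¹⁰ K⁴.
T = (2.528×10¹⁰)^(1/4).

T ≈ 399 K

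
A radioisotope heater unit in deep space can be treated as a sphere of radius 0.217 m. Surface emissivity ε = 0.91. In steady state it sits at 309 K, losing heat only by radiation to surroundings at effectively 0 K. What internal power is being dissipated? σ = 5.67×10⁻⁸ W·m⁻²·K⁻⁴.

P ≈ 278 W

Steady state: P = εσA T⁴.
A = 4πr² = 0.5917 m²; T⁴ = (309)⁴ = 9.117×10⁹ K⁴.
P = 0.91 × 5.67×10⁻⁸ × 0.5917 × 9.117×10⁹.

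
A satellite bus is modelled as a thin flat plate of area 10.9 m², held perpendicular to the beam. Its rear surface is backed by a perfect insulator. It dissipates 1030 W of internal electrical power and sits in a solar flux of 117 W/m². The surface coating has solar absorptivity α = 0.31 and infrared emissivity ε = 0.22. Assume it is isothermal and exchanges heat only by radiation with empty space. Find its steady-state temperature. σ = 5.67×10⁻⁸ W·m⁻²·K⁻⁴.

T ≈ 320 K

At steady state, absorbed solar power + internal power = radiated power.
Absorbed: α·S·A_cross = 0.31·117·10.90 = 395.3 W (cross-section A).
Total input = 395.3 + 1030 = 1425 W.
Radiated: εσ·A_surf·T⁴ with A_surf = A = 10.90 m².
T⁴ = 1425/(0.22·5.67×10⁻⁸·10.90) = 1.048×10¹⁰ K⁴.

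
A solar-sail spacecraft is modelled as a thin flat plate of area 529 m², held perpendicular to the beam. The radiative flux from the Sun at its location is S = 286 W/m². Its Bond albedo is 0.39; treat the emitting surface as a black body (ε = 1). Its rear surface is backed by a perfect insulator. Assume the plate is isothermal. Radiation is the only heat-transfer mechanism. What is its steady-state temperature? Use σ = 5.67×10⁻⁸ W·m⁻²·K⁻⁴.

At equilibrium, absorbed power = emitted power.
Absorbing cross-section = A = 529.0 m²; emitting surface = A = 529.0 m² (ratio 1).
(1−a)S·A_cross = εσ·A_surf·T⁴  ⇒  T⁴ = (1−a)S/(1σ).
T⁴ = 0.610·286/(1·5.67×10⁻⁸) = 3.077×10⁹ K⁴.
T = (3.077×10⁹)^(1/4).

T ≈ 236 K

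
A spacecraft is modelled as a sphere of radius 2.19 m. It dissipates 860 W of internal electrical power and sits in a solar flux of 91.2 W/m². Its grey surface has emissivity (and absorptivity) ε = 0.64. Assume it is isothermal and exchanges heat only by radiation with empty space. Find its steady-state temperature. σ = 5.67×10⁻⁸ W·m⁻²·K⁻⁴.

T ≈ 168 K

At steady state, absorbed solar power + internal power = radiated power.
Absorbed: α·S·A_cross = 0.64·91.2·15.07 = 879.5 W (cross-section πr²).
Total input = 879.5 + 860 = 1739 W.
Radiated: εσ·A_surf·T⁴ with A_surf = 4πr² = 60.27 m².
T⁴ = 1739/(0.64·5.67×10⁻⁸·60.27) = 7.953×10⁸ K⁴.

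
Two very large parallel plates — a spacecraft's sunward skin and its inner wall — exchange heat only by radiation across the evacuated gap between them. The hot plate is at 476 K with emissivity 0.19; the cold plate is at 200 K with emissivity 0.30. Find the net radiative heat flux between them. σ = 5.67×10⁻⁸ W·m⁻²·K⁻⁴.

For two infinite grey parallel plates, q = σ(T₁⁴ − T₂⁴)/(1/ε₁ + 1/ε₂ − 1).
T₁⁴ − T₂⁴ = 5.134×10¹⁰ − 1.600×10⁹ = 4.974×10¹⁰ K⁴.
1/ε₁ + 1/ε₂ − 1 = 5.263 + 3.333 − 1 = 7.596.
q = 5.67×10⁻⁸ × 4.974×10¹⁰ / 7.596.

q ≈ 371 W/m²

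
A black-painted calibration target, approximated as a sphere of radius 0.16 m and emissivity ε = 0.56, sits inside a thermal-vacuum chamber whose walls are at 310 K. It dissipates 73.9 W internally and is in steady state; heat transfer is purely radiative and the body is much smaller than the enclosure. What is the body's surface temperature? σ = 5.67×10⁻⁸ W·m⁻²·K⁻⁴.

T ≈ 358 K

For a small grey body in a large enclosure, net radiated power = εσA(T⁴ − T_w⁴).
Steady state: P = εσA(T⁴ − T_w⁴) with A = 4πr² = 0.3217 m².
T⁴ = P/(εσA) + T_w⁴ = 73.9/(0.56·5.67×10⁻⁸·0.3217) + (310)⁴
    = 7.235×10⁹ + 9.235×10⁹ = 1.647×10¹⁰ K⁴.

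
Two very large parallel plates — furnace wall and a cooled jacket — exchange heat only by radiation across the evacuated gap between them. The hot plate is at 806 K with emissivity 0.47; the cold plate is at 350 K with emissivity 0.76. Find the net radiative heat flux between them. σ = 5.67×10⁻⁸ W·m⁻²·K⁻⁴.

For two infinite grey parallel plates, q = σ(T₁⁴ − T₂⁴)/(1/ε₁ + 1/ε₂ − 1).
T₁⁴ − T₂⁴ = 4.220×10¹¹ − 1.501×10¹⁰ = 4.070×10¹¹ K⁴.
1/ε₁ + 1/ε₂ − 1 = 2.128 + 1.316 − 1 = 2.443.
q = 5.67×10⁻⁸ × 4.070×10¹¹ / 2.443.

q ≈ 9440 W/m²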